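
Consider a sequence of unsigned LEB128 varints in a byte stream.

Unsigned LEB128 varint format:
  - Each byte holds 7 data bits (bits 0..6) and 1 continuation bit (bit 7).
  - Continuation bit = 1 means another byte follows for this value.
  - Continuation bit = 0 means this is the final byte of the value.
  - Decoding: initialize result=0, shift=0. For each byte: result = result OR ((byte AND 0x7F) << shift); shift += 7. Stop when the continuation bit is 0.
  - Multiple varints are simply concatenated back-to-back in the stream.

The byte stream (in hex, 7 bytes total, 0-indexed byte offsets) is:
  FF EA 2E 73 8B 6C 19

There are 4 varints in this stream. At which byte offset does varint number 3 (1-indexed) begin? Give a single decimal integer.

  byte[0]=0xFF cont=1 payload=0x7F=127: acc |= 127<<0 -> acc=127 shift=7
  byte[1]=0xEA cont=1 payload=0x6A=106: acc |= 106<<7 -> acc=13695 shift=14
  byte[2]=0x2E cont=0 payload=0x2E=46: acc |= 46<<14 -> acc=767359 shift=21 [end]
Varint 1: bytes[0:3] = FF EA 2E -> value 767359 (3 byte(s))
  byte[3]=0x73 cont=0 payload=0x73=115: acc |= 115<<0 -> acc=115 shift=7 [end]
Varint 2: bytes[3:4] = 73 -> value 115 (1 byte(s))
  byte[4]=0x8B cont=1 payload=0x0B=11: acc |= 11<<0 -> acc=11 shift=7
  byte[5]=0x6C cont=0 payload=0x6C=108: acc |= 108<<7 -> acc=13835 shift=14 [end]
Varint 3: bytes[4:6] = 8B 6C -> value 13835 (2 byte(s))
  byte[6]=0x19 cont=0 payload=0x19=25: acc |= 25<<0 -> acc=25 shift=7 [end]
Varint 4: bytes[6:7] = 19 -> value 25 (1 byte(s))

Answer: 4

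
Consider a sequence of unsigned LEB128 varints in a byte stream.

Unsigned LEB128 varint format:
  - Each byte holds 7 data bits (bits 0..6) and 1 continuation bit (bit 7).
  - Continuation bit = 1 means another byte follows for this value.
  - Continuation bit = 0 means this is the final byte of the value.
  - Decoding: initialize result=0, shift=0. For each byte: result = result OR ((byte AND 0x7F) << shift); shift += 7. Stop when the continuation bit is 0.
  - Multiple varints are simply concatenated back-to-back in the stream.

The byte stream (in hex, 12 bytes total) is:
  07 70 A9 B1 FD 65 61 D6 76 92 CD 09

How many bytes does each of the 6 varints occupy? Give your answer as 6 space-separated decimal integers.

Answer: 1 1 4 1 2 3

Derivation:
  byte[0]=0x07 cont=0 payload=0x07=7: acc |= 7<<0 -> acc=7 shift=7 [end]
Varint 1: bytes[0:1] = 07 -> value 7 (1 byte(s))
  byte[1]=0x70 cont=0 payload=0x70=112: acc |= 112<<0 -> acc=112 shift=7 [end]
Varint 2: bytes[1:2] = 70 -> value 112 (1 byte(s))
  byte[2]=0xA9 cont=1 payload=0x29=41: acc |= 41<<0 -> acc=41 shift=7
  byte[3]=0xB1 cont=1 payload=0x31=49: acc |= 49<<7 -> acc=6313 shift=14
  byte[4]=0xFD cont=1 payload=0x7D=125: acc |= 125<<14 -> acc=2054313 shift=21
  byte[5]=0x65 cont=0 payload=0x65=101: acc |= 101<<21 -> acc=213866665 shift=28 [end]
Varint 3: bytes[2:6] = A9 B1 FD 65 -> value 213866665 (4 byte(s))
  byte[6]=0x61 cont=0 payload=0x61=97: acc |= 97<<0 -> acc=97 shift=7 [end]
Varint 4: bytes[6:7] = 61 -> value 97 (1 byte(s))
  byte[7]=0xD6 cont=1 payload=0x56=86: acc |= 86<<0 -> acc=86 shift=7
  byte[8]=0x76 cont=0 payload=0x76=118: acc |= 118<<7 -> acc=15190 shift=14 [end]
Varint 5: bytes[7:9] = D6 76 -> value 15190 (2 byte(s))
  byte[9]=0x92 cont=1 payload=0x12=18: acc |= 18<<0 -> acc=18 shift=7
  byte[10]=0xCD cont=1 payload=0x4D=77: acc |= 77<<7 -> acc=9874 shift=14
  byte[11]=0x09 cont=0 payload=0x09=9: acc |= 9<<14 -> acc=157330 shift=21 [end]
Varint 6: bytes[9:12] = 92 CD 09 -> value 157330 (3 byte(s))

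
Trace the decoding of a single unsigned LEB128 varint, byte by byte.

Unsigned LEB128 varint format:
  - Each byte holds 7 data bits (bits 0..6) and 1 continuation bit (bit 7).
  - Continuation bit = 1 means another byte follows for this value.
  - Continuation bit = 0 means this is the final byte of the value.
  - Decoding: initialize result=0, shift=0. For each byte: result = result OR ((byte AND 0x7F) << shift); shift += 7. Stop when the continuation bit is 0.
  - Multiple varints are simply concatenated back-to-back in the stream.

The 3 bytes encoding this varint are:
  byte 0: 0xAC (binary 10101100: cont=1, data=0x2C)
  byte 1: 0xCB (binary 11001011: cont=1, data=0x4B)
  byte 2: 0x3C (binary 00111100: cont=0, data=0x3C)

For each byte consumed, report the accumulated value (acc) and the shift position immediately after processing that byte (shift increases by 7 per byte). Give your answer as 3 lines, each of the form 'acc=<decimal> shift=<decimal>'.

Answer: acc=44 shift=7
acc=9644 shift=14
acc=992684 shift=21

Derivation:
byte 0=0xAC: payload=0x2C=44, contrib = 44<<0 = 44; acc -> 44, shift -> 7
byte 1=0xCB: payload=0x4B=75, contrib = 75<<7 = 9600; acc -> 9644, shift -> 14
byte 2=0x3C: payload=0x3C=60, contrib = 60<<14 = 983040; acc -> 992684, shift -> 21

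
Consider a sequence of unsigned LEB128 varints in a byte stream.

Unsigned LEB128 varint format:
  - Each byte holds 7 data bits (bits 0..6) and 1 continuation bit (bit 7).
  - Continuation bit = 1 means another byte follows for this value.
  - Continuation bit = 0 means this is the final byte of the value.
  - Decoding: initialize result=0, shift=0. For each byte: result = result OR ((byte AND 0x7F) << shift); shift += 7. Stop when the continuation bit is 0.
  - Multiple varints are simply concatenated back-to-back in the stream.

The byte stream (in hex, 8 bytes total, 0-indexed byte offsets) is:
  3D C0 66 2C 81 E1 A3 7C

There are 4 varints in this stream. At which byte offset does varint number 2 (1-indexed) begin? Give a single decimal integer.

  byte[0]=0x3D cont=0 payload=0x3D=61: acc |= 61<<0 -> acc=61 shift=7 [end]
Varint 1: bytes[0:1] = 3D -> value 61 (1 byte(s))
  byte[1]=0xC0 cont=1 payload=0x40=64: acc |= 64<<0 -> acc=64 shift=7
  byte[2]=0x66 cont=0 payload=0x66=102: acc |= 102<<7 -> acc=13120 shift=14 [end]
Varint 2: bytes[1:3] = C0 66 -> value 13120 (2 byte(s))
  byte[3]=0x2C cont=0 payload=0x2C=44: acc |= 44<<0 -> acc=44 shift=7 [end]
Varint 3: bytes[3:4] = 2C -> value 44 (1 byte(s))
  byte[4]=0x81 cont=1 payload=0x01=1: acc |= 1<<0 -> acc=1 shift=7
  byte[5]=0xE1 cont=1 payload=0x61=97: acc |= 97<<7 -> acc=12417 shift=14
  byte[6]=0xA3 cont=1 payload=0x23=35: acc |= 35<<14 -> acc=585857 shift=21
  byte[7]=0x7C cont=0 payload=0x7C=124: acc |= 124<<21 -> acc=260632705 shift=28 [end]
Varint 4: bytes[4:8] = 81 E1 A3 7C -> value 260632705 (4 byte(s))

Answer: 1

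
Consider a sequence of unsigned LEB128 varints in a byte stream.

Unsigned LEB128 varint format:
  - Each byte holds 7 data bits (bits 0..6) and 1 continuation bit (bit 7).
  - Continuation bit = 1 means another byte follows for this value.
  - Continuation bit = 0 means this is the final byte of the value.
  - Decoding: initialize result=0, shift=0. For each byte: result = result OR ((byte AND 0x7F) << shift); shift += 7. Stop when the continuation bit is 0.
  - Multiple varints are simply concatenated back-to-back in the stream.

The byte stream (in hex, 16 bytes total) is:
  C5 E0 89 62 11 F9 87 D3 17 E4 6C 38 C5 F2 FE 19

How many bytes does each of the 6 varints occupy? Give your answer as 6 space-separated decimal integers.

  byte[0]=0xC5 cont=1 payload=0x45=69: acc |= 69<<0 -> acc=69 shift=7
  byte[1]=0xE0 cont=1 payload=0x60=96: acc |= 96<<7 -> acc=12357 shift=14
  byte[2]=0x89 cont=1 payload=0x09=9: acc |= 9<<14 -> acc=159813 shift=21
  byte[3]=0x62 cont=0 payload=0x62=98: acc |= 98<<21 -> acc=205680709 shift=28 [end]
Varint 1: bytes[0:4] = C5 E0 89 62 -> value 205680709 (4 byte(s))
  byte[4]=0x11 cont=0 payload=0x11=17: acc |= 17<<0 -> acc=17 shift=7 [end]
Varint 2: bytes[4:5] = 11 -> value 17 (1 byte(s))
  byte[5]=0xF9 cont=1 payload=0x79=121: acc |= 121<<0 -> acc=121 shift=7
  byte[6]=0x87 cont=1 payload=0x07=7: acc |= 7<<7 -> acc=1017 shift=14
  byte[7]=0xD3 cont=1 payload=0x53=83: acc |= 83<<14 -> acc=1360889 shift=21
  byte[8]=0x17 cont=0 payload=0x17=23: acc |= 23<<21 -> acc=49595385 shift=28 [end]
Varint 3: bytes[5:9] = F9 87 D3 17 -> value 49595385 (4 byte(s))
  byte[9]=0xE4 cont=1 payload=0x64=100: acc |= 100<<0 -> acc=100 shift=7
  byte[10]=0x6C cont=0 payload=0x6C=108: acc |= 108<<7 -> acc=13924 shift=14 [end]
Varint 4: bytes[9:11] = E4 6C -> value 13924 (2 byte(s))
  byte[11]=0x38 cont=0 payload=0x38=56: acc |= 56<<0 -> acc=56 shift=7 [end]
Varint 5: bytes[11:12] = 38 -> value 56 (1 byte(s))
  byte[12]=0xC5 cont=1 payload=0x45=69: acc |= 69<<0 -> acc=69 shift=7
  byte[13]=0xF2 cont=1 payload=0x72=114: acc |= 114<<7 -> acc=14661 shift=14
  byte[14]=0xFE cont=1 payload=0x7E=126: acc |= 126<<14 -> acc=2079045 shift=21
  byte[15]=0x19 cont=0 payload=0x19=25: acc |= 25<<21 -> acc=54507845 shift=28 [end]
Varint 6: bytes[12:16] = C5 F2 FE 19 -> value 54507845 (4 byte(s))

Answer: 4 1 4 2 1 4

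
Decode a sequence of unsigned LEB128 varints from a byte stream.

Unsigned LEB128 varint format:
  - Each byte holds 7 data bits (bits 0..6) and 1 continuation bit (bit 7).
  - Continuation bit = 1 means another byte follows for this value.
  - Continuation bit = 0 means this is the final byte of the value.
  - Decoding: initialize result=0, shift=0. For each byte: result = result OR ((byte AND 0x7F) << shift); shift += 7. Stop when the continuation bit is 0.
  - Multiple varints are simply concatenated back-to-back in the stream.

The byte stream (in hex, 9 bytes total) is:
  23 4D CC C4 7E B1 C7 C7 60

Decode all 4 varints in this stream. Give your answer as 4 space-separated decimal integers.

Answer: 35 77 2073164 202498993

Derivation:
  byte[0]=0x23 cont=0 payload=0x23=35: acc |= 35<<0 -> acc=35 shift=7 [end]
Varint 1: bytes[0:1] = 23 -> value 35 (1 byte(s))
  byte[1]=0x4D cont=0 payload=0x4D=77: acc |= 77<<0 -> acc=77 shift=7 [end]
Varint 2: bytes[1:2] = 4D -> value 77 (1 byte(s))
  byte[2]=0xCC cont=1 payload=0x4C=76: acc |= 76<<0 -> acc=76 shift=7
  byte[3]=0xC4 cont=1 payload=0x44=68: acc |= 68<<7 -> acc=8780 shift=14
  byte[4]=0x7E cont=0 payload=0x7E=126: acc |= 126<<14 -> acc=2073164 shift=21 [end]
Varint 3: bytes[2:5] = CC C4 7E -> value 2073164 (3 byte(s))
  byte[5]=0xB1 cont=1 payload=0x31=49: acc |= 49<<0 -> acc=49 shift=7
  byte[6]=0xC7 cont=1 payload=0x47=71: acc |= 71<<7 -> acc=9137 shift=14
  byte[7]=0xC7 cont=1 payload=0x47=71: acc |= 71<<14 -> acc=1172401 shift=21
  byte[8]=0x60 cont=0 payload=0x60=96: acc |= 96<<21 -> acc=202498993 shift=28 [end]
Varint 4: bytes[5:9] = B1 C7 C7 60 -> value 202498993 (4 byte(s))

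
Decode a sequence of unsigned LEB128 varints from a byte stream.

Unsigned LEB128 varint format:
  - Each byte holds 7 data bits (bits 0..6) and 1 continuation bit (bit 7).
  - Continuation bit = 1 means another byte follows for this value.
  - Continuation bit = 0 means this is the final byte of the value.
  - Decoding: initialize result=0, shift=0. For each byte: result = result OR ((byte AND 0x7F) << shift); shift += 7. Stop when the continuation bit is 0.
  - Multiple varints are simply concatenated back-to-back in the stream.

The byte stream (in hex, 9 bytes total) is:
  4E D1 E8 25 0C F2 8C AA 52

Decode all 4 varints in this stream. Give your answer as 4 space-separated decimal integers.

  byte[0]=0x4E cont=0 payload=0x4E=78: acc |= 78<<0 -> acc=78 shift=7 [end]
Varint 1: bytes[0:1] = 4E -> value 78 (1 byte(s))
  byte[1]=0xD1 cont=1 payload=0x51=81: acc |= 81<<0 -> acc=81 shift=7
  byte[2]=0xE8 cont=1 payload=0x68=104: acc |= 104<<7 -> acc=13393 shift=14
  byte[3]=0x25 cont=0 payload=0x25=37: acc |= 37<<14 -> acc=619601 shift=21 [end]
Varint 2: bytes[1:4] = D1 E8 25 -> value 619601 (3 byte(s))
  byte[4]=0x0C cont=0 payload=0x0C=12: acc |= 12<<0 -> acc=12 shift=7 [end]
Varint 3: bytes[4:5] = 0C -> value 12 (1 byte(s))
  byte[5]=0xF2 cont=1 payload=0x72=114: acc |= 114<<0 -> acc=114 shift=7
  byte[6]=0x8C cont=1 payload=0x0C=12: acc |= 12<<7 -> acc=1650 shift=14
  byte[7]=0xAA cont=1 payload=0x2A=42: acc |= 42<<14 -> acc=689778 shift=21
  byte[8]=0x52 cont=0 payload=0x52=82: acc |= 82<<21 -> acc=172656242 shift=28 [end]
Varint 4: bytes[5:9] = F2 8C AA 52 -> value 172656242 (4 byte(s))

Answer: 78 619601 12 172656242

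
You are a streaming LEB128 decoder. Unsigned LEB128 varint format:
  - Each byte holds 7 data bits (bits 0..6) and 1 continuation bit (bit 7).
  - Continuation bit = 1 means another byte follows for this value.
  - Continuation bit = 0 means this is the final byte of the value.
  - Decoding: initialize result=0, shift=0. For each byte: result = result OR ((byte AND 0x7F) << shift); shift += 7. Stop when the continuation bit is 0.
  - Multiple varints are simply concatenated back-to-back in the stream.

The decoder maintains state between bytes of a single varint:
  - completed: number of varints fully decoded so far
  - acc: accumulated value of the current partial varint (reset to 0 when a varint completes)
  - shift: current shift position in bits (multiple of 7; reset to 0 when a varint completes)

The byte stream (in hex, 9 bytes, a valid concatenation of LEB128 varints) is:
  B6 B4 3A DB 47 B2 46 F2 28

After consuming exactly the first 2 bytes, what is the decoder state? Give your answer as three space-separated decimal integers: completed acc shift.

byte[0]=0xB6 cont=1 payload=0x36: acc |= 54<<0 -> completed=0 acc=54 shift=7
byte[1]=0xB4 cont=1 payload=0x34: acc |= 52<<7 -> completed=0 acc=6710 shift=14

Answer: 0 6710 14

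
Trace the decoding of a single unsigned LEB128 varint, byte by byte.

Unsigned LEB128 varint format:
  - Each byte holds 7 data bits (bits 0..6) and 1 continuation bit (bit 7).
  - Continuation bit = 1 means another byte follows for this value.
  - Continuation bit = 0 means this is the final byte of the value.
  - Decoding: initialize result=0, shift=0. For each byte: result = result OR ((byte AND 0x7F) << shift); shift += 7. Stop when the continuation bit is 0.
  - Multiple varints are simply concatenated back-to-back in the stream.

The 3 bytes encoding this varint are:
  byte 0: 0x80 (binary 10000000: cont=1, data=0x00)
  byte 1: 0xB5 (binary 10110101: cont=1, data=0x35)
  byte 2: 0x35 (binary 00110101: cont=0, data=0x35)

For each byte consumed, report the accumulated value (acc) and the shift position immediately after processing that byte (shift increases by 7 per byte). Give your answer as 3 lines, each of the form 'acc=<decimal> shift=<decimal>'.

Answer: acc=0 shift=7
acc=6784 shift=14
acc=875136 shift=21

Derivation:
byte 0=0x80: payload=0x00=0, contrib = 0<<0 = 0; acc -> 0, shift -> 7
byte 1=0xB5: payload=0x35=53, contrib = 53<<7 = 6784; acc -> 6784, shift -> 14
byte 2=0x35: payload=0x35=53, contrib = 53<<14 = 868352; acc -> 875136, shift -> 21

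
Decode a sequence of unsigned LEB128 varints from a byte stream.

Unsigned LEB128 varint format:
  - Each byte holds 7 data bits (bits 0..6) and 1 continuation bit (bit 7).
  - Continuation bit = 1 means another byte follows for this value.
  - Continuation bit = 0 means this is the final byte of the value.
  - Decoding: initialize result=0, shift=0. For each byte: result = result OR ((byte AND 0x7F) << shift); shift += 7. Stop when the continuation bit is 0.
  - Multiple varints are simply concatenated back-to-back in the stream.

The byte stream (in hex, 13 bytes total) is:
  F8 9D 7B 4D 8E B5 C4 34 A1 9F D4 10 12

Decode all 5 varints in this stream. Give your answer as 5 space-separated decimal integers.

  byte[0]=0xF8 cont=1 payload=0x78=120: acc |= 120<<0 -> acc=120 shift=7
  byte[1]=0x9D cont=1 payload=0x1D=29: acc |= 29<<7 -> acc=3832 shift=14
  byte[2]=0x7B cont=0 payload=0x7B=123: acc |= 123<<14 -> acc=2019064 shift=21 [end]
Varint 1: bytes[0:3] = F8 9D 7B -> value 2019064 (3 byte(s))
  byte[3]=0x4D cont=0 payload=0x4D=77: acc |= 77<<0 -> acc=77 shift=7 [end]
Varint 2: bytes[3:4] = 4D -> value 77 (1 byte(s))
  byte[4]=0x8E cont=1 payload=0x0E=14: acc |= 14<<0 -> acc=14 shift=7
  byte[5]=0xB5 cont=1 payload=0x35=53: acc |= 53<<7 -> acc=6798 shift=14
  byte[6]=0xC4 cont=1 payload=0x44=68: acc |= 68<<14 -> acc=1120910 shift=21
  byte[7]=0x34 cont=0 payload=0x34=52: acc |= 52<<21 -> acc=110172814 shift=28 [end]
Varint 3: bytes[4:8] = 8E B5 C4 34 -> value 110172814 (4 byte(s))
  byte[8]=0xA1 cont=1 payload=0x21=33: acc |= 33<<0 -> acc=33 shift=7
  byte[9]=0x9F cont=1 payload=0x1F=31: acc |= 31<<7 -> acc=4001 shift=14
  byte[10]=0xD4 cont=1 payload=0x54=84: acc |= 84<<14 -> acc=1380257 shift=21
  byte[11]=0x10 cont=0 payload=0x10=16: acc |= 16<<21 -> acc=34934689 shift=28 [end]
Varint 4: bytes[8:12] = A1 9F D4 10 -> value 34934689 (4 byte(s))
  byte[12]=0x12 cont=0 payload=0x12=18: acc |= 18<<0 -> acc=18 shift=7 [end]
Varint 5: bytes[12:13] = 12 -> value 18 (1 byte(s))

Answer: 2019064 77 110172814 34934689 18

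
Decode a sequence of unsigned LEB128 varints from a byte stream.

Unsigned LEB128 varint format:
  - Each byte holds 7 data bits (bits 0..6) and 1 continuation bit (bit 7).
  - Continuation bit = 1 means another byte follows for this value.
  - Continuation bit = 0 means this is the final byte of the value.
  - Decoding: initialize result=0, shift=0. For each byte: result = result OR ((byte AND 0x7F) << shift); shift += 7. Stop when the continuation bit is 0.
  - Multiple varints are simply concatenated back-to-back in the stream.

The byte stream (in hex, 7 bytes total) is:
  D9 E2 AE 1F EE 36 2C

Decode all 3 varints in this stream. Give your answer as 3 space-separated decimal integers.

Answer: 65778009 7022 44

Derivation:
  byte[0]=0xD9 cont=1 payload=0x59=89: acc |= 89<<0 -> acc=89 shift=7
  byte[1]=0xE2 cont=1 payload=0x62=98: acc |= 98<<7 -> acc=12633 shift=14
  byte[2]=0xAE cont=1 payload=0x2E=46: acc |= 46<<14 -> acc=766297 shift=21
  byte[3]=0x1F cont=0 payload=0x1F=31: acc |= 31<<21 -> acc=65778009 shift=28 [end]
Varint 1: bytes[0:4] = D9 E2 AE 1F -> value 65778009 (4 byte(s))
  byte[4]=0xEE cont=1 payload=0x6E=110: acc |= 110<<0 -> acc=110 shift=7
  byte[5]=0x36 cont=0 payload=0x36=54: acc |= 54<<7 -> acc=7022 shift=14 [end]
Varint 2: bytes[4:6] = EE 36 -> value 7022 (2 byte(s))
  byte[6]=0x2C cont=0 payload=0x2C=44: acc |= 44<<0 -> acc=44 shift=7 [end]
Varint 3: bytes[6:7] = 2C -> value 44 (1 byte(s))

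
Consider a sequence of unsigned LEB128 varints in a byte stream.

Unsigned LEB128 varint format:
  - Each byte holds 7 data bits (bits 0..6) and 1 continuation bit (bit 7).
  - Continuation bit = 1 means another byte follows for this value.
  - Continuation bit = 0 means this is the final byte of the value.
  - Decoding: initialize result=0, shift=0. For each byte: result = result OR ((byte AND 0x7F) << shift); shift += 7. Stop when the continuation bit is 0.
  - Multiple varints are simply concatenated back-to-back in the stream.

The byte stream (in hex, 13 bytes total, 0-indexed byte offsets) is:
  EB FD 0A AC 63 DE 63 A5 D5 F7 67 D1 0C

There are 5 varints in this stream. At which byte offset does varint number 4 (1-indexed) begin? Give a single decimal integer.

  byte[0]=0xEB cont=1 payload=0x6B=107: acc |= 107<<0 -> acc=107 shift=7
  byte[1]=0xFD cont=1 payload=0x7D=125: acc |= 125<<7 -> acc=16107 shift=14
  byte[2]=0x0A cont=0 payload=0x0A=10: acc |= 10<<14 -> acc=179947 shift=21 [end]
Varint 1: bytes[0:3] = EB FD 0A -> value 179947 (3 byte(s))
  byte[3]=0xAC cont=1 payload=0x2C=44: acc |= 44<<0 -> acc=44 shift=7
  byte[4]=0x63 cont=0 payload=0x63=99: acc |= 99<<7 -> acc=12716 shift=14 [end]
Varint 2: bytes[3:5] = AC 63 -> value 12716 (2 byte(s))
  byte[5]=0xDE cont=1 payload=0x5E=94: acc |= 94<<0 -> acc=94 shift=7
  byte[6]=0x63 cont=0 payload=0x63=99: acc |= 99<<7 -> acc=12766 shift=14 [end]
Varint 3: bytes[5:7] = DE 63 -> value 12766 (2 byte(s))
  byte[7]=0xA5 cont=1 payload=0x25=37: acc |= 37<<0 -> acc=37 shift=7
  byte[8]=0xD5 cont=1 payload=0x55=85: acc |= 85<<7 -> acc=10917 shift=14
  byte[9]=0xF7 cont=1 payload=0x77=119: acc |= 119<<14 -> acc=1960613 shift=21
  byte[10]=0x67 cont=0 payload=0x67=103: acc |= 103<<21 -> acc=217967269 shift=28 [end]
Varint 4: bytes[7:11] = A5 D5 F7 67 -> value 217967269 (4 byte(s))
  byte[11]=0xD1 cont=1 payload=0x51=81: acc |= 81<<0 -> acc=81 shift=7
  byte[12]=0x0C cont=0 payload=0x0C=12: acc |= 12<<7 -> acc=1617 shift=14 [end]
Varint 5: bytes[11:13] = D1 0C -> value 1617 (2 byte(s))

Answer: 7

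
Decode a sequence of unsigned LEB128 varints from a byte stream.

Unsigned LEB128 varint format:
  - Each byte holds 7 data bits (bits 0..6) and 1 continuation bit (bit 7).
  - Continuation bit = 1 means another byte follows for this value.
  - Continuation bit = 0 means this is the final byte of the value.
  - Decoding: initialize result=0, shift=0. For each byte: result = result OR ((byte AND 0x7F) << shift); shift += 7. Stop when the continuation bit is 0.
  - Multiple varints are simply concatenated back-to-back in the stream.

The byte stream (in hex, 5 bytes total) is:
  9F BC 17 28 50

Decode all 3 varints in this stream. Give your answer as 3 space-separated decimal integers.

  byte[0]=0x9F cont=1 payload=0x1F=31: acc |= 31<<0 -> acc=31 shift=7
  byte[1]=0xBC cont=1 payload=0x3C=60: acc |= 60<<7 -> acc=7711 shift=14
  byte[2]=0x17 cont=0 payload=0x17=23: acc |= 23<<14 -> acc=384543 shift=21 [end]
Varint 1: bytes[0:3] = 9F BC 17 -> value 384543 (3 byte(s))
  byte[3]=0x28 cont=0 payload=0x28=40: acc |= 40<<0 -> acc=40 shift=7 [end]
Varint 2: bytes[3:4] = 28 -> value 40 (1 byte(s))
  byte[4]=0x50 cont=0 payload=0x50=80: acc |= 80<<0 -> acc=80 shift=7 [end]
Varint 3: bytes[4:5] = 50 -> value 80 (1 byte(s))

Answer: 384543 40 80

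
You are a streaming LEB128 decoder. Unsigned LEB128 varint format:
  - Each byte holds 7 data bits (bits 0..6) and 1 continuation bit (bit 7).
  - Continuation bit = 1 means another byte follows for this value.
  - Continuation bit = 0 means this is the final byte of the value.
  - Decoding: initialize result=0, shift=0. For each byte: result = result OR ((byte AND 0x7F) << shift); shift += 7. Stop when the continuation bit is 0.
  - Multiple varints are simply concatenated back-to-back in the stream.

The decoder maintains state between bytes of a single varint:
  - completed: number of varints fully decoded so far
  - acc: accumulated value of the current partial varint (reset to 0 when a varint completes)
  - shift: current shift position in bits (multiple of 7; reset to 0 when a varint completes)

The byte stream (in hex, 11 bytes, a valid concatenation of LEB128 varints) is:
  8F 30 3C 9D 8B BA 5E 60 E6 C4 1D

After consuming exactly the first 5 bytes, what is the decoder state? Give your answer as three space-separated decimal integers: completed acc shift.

byte[0]=0x8F cont=1 payload=0x0F: acc |= 15<<0 -> completed=0 acc=15 shift=7
byte[1]=0x30 cont=0 payload=0x30: varint #1 complete (value=6159); reset -> completed=1 acc=0 shift=0
byte[2]=0x3C cont=0 payload=0x3C: varint #2 complete (value=60); reset -> completed=2 acc=0 shift=0
byte[3]=0x9D cont=1 payload=0x1D: acc |= 29<<0 -> completed=2 acc=29 shift=7
byte[4]=0x8B cont=1 payload=0x0B: acc |= 11<<7 -> completed=2 acc=1437 shift=14

Answer: 2 1437 14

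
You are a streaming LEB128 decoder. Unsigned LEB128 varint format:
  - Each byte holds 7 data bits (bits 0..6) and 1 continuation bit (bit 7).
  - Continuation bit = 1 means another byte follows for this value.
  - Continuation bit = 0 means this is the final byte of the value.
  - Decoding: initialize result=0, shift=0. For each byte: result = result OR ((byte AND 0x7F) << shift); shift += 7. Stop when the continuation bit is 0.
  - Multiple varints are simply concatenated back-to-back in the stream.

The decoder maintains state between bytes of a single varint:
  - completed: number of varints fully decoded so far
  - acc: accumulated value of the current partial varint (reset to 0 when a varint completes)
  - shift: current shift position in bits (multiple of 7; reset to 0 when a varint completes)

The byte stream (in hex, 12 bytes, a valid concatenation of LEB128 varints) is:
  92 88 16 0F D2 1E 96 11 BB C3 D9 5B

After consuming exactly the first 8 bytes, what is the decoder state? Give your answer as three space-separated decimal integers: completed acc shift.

Answer: 4 0 0

Derivation:
byte[0]=0x92 cont=1 payload=0x12: acc |= 18<<0 -> completed=0 acc=18 shift=7
byte[1]=0x88 cont=1 payload=0x08: acc |= 8<<7 -> completed=0 acc=1042 shift=14
byte[2]=0x16 cont=0 payload=0x16: varint #1 complete (value=361490); reset -> completed=1 acc=0 shift=0
byte[3]=0x0F cont=0 payload=0x0F: varint #2 complete (value=15); reset -> completed=2 acc=0 shift=0
byte[4]=0xD2 cont=1 payload=0x52: acc |= 82<<0 -> completed=2 acc=82 shift=7
byte[5]=0x1E cont=0 payload=0x1E: varint #3 complete (value=3922); reset -> completed=3 acc=0 shift=0
byte[6]=0x96 cont=1 payload=0x16: acc |= 22<<0 -> completed=3 acc=22 shift=7
byte[7]=0x11 cont=0 payload=0x11: varint #4 complete (value=2198); reset -> completed=4 acc=0 shift=0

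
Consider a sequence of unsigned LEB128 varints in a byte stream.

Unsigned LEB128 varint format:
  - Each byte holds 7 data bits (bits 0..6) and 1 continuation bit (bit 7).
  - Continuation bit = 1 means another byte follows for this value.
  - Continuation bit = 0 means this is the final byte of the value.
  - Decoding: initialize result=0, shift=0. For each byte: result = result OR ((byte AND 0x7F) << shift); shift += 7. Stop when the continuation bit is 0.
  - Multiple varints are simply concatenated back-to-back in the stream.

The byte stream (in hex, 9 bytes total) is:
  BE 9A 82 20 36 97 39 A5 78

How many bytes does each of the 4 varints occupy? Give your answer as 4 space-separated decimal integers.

  byte[0]=0xBE cont=1 payload=0x3E=62: acc |= 62<<0 -> acc=62 shift=7
  byte[1]=0x9A cont=1 payload=0x1A=26: acc |= 26<<7 -> acc=3390 shift=14
  byte[2]=0x82 cont=1 payload=0x02=2: acc |= 2<<14 -> acc=36158 shift=21
  byte[3]=0x20 cont=0 payload=0x20=32: acc |= 32<<21 -> acc=67145022 shift=28 [end]
Varint 1: bytes[0:4] = BE 9A 82 20 -> value 67145022 (4 byte(s))
  byte[4]=0x36 cont=0 payload=0x36=54: acc |= 54<<0 -> acc=54 shift=7 [end]
Varint 2: bytes[4:5] = 36 -> value 54 (1 byte(s))
  byte[5]=0x97 cont=1 payload=0x17=23: acc |= 23<<0 -> acc=23 shift=7
  byte[6]=0x39 cont=0 payload=0x39=57: acc |= 57<<7 -> acc=7319 shift=14 [end]
Varint 3: bytes[5:7] = 97 39 -> value 7319 (2 byte(s))
  byte[7]=0xA5 cont=1 payload=0x25=37: acc |= 37<<0 -> acc=37 shift=7
  byte[8]=0x78 cont=0 payload=0x78=120: acc |= 120<<7 -> acc=15397 shift=14 [end]
Varint 4: bytes[7:9] = A5 78 -> value 15397 (2 byte(s))

Answer: 4 1 2 2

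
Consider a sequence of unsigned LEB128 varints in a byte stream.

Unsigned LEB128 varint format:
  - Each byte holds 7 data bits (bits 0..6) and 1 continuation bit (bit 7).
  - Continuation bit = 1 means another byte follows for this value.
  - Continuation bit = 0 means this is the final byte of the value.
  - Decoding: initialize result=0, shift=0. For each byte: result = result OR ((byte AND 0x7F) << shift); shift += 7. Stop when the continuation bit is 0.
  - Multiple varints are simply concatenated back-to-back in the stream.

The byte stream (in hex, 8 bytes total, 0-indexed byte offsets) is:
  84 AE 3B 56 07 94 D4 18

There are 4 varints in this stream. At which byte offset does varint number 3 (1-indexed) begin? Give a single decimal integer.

  byte[0]=0x84 cont=1 payload=0x04=4: acc |= 4<<0 -> acc=4 shift=7
  byte[1]=0xAE cont=1 payload=0x2E=46: acc |= 46<<7 -> acc=5892 shift=14
  byte[2]=0x3B cont=0 payload=0x3B=59: acc |= 59<<14 -> acc=972548 shift=21 [end]
Varint 1: bytes[0:3] = 84 AE 3B -> value 972548 (3 byte(s))
  byte[3]=0x56 cont=0 payload=0x56=86: acc |= 86<<0 -> acc=86 shift=7 [end]
Varint 2: bytes[3:4] = 56 -> value 86 (1 byte(s))
  byte[4]=0x07 cont=0 payload=0x07=7: acc |= 7<<0 -> acc=7 shift=7 [end]
Varint 3: bytes[4:5] = 07 -> value 7 (1 byte(s))
  byte[5]=0x94 cont=1 payload=0x14=20: acc |= 20<<0 -> acc=20 shift=7
  byte[6]=0xD4 cont=1 payload=0x54=84: acc |= 84<<7 -> acc=10772 shift=14
  byte[7]=0x18 cont=0 payload=0x18=24: acc |= 24<<14 -> acc=403988 shift=21 [end]
Varint 4: bytes[5:8] = 94 D4 18 -> value 403988 (3 byte(s))

Answer: 4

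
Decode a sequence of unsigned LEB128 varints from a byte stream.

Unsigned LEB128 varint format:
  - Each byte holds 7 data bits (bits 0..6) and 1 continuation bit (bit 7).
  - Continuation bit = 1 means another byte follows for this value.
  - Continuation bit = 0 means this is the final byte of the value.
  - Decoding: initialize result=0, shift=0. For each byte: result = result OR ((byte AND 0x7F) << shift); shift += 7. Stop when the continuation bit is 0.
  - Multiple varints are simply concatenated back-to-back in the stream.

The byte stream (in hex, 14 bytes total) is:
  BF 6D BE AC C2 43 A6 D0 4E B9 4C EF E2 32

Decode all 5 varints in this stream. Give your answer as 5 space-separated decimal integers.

Answer: 14015 141596222 1288230 9785 831855

Derivation:
  byte[0]=0xBF cont=1 payload=0x3F=63: acc |= 63<<0 -> acc=63 shift=7
  byte[1]=0x6D cont=0 payload=0x6D=109: acc |= 109<<7 -> acc=14015 shift=14 [end]
Varint 1: bytes[0:2] = BF 6D -> value 14015 (2 byte(s))
  byte[2]=0xBE cont=1 payload=0x3E=62: acc |= 62<<0 -> acc=62 shift=7
  byte[3]=0xAC cont=1 payload=0x2C=44: acc |= 44<<7 -> acc=5694 shift=14
  byte[4]=0xC2 cont=1 payload=0x42=66: acc |= 66<<14 -> acc=1087038 shift=21
  byte[5]=0x43 cont=0 payload=0x43=67: acc |= 67<<21 -> acc=141596222 shift=28 [end]
Varint 2: bytes[2:6] = BE AC C2 43 -> value 141596222 (4 byte(s))
  byte[6]=0xA6 cont=1 payload=0x26=38: acc |= 38<<0 -> acc=38 shift=7
  byte[7]=0xD0 cont=1 payload=0x50=80: acc |= 80<<7 -> acc=10278 shift=14
  byte[8]=0x4E cont=0 payload=0x4E=78: acc |= 78<<14 -> acc=1288230 shift=21 [end]
Varint 3: bytes[6:9] = A6 D0 4E -> value 1288230 (3 byte(s))
  byte[9]=0xB9 cont=1 payload=0x39=57: acc |= 57<<0 -> acc=57 shift=7
  byte[10]=0x4C cont=0 payload=0x4C=76: acc |= 76<<7 -> acc=9785 shift=14 [end]
Varint 4: bytes[9:11] = B9 4C -> value 9785 (2 byte(s))
  byte[11]=0xEF cont=1 payload=0x6F=111: acc |= 111<<0 -> acc=111 shift=7
  byte[12]=0xE2 cont=1 payload=0x62=98: acc |= 98<<7 -> acc=12655 shift=14
  byte[13]=0x32 cont=0 payload=0x32=50: acc |= 50<<14 -> acc=831855 shift=21 [end]
Varint 5: bytes[11:14] = EF E2 32 -> value 831855 (3 byte(s))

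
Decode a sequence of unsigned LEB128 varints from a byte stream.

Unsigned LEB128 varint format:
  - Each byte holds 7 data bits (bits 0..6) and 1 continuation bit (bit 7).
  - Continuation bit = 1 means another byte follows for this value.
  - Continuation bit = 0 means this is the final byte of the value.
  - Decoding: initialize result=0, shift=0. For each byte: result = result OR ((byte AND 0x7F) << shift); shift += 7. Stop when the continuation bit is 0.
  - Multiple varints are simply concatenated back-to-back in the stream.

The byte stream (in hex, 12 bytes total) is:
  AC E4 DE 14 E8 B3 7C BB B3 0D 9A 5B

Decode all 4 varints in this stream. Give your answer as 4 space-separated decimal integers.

Answer: 43495980 2038248 219579 11674

Derivation:
  byte[0]=0xAC cont=1 payload=0x2C=44: acc |= 44<<0 -> acc=44 shift=7
  byte[1]=0xE4 cont=1 payload=0x64=100: acc |= 100<<7 -> acc=12844 shift=14
  byte[2]=0xDE cont=1 payload=0x5E=94: acc |= 94<<14 -> acc=1552940 shift=21
  byte[3]=0x14 cont=0 payload=0x14=20: acc |= 20<<21 -> acc=43495980 shift=28 [end]
Varint 1: bytes[0:4] = AC E4 DE 14 -> value 43495980 (4 byte(s))
  byte[4]=0xE8 cont=1 payload=0x68=104: acc |= 104<<0 -> acc=104 shift=7
  byte[5]=0xB3 cont=1 payload=0x33=51: acc |= 51<<7 -> acc=6632 shift=14
  byte[6]=0x7C cont=0 payload=0x7C=124: acc |= 124<<14 -> acc=2038248 shift=21 [end]
Varint 2: bytes[4:7] = E8 B3 7C -> value 2038248 (3 byte(s))
  byte[7]=0xBB cont=1 payload=0x3B=59: acc |= 59<<0 -> acc=59 shift=7
  byte[8]=0xB3 cont=1 payload=0x33=51: acc |= 51<<7 -> acc=6587 shift=14
  byte[9]=0x0D cont=0 payload=0x0D=13: acc |= 13<<14 -> acc=219579 shift=21 [end]
Varint 3: bytes[7:10] = BB B3 0D -> value 219579 (3 byte(s))
  byte[10]=0x9A cont=1 payload=0x1A=26: acc |= 26<<0 -> acc=26 shift=7
  byte[11]=0x5B cont=0 payload=0x5B=91: acc |= 91<<7 -> acc=11674 shift=14 [end]
Varint 4: bytes[10:12] = 9A 5B -> value 11674 (2 byte(s))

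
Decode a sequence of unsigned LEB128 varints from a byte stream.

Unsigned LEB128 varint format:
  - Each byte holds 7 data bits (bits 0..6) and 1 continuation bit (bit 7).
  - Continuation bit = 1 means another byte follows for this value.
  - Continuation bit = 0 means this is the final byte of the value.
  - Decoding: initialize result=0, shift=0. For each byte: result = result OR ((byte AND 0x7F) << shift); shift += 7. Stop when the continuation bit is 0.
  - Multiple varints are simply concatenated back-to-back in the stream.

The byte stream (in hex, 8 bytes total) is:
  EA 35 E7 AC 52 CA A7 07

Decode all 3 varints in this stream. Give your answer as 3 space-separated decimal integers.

  byte[0]=0xEA cont=1 payload=0x6A=106: acc |= 106<<0 -> acc=106 shift=7
  byte[1]=0x35 cont=0 payload=0x35=53: acc |= 53<<7 -> acc=6890 shift=14 [end]
Varint 1: bytes[0:2] = EA 35 -> value 6890 (2 byte(s))
  byte[2]=0xE7 cont=1 payload=0x67=103: acc |= 103<<0 -> acc=103 shift=7
  byte[3]=0xAC cont=1 payload=0x2C=44: acc |= 44<<7 -> acc=5735 shift=14
  byte[4]=0x52 cont=0 payload=0x52=82: acc |= 82<<14 -> acc=1349223 shift=21 [end]
Varint 2: bytes[2:5] = E7 AC 52 -> value 1349223 (3 byte(s))
  byte[5]=0xCA cont=1 payload=0x4A=74: acc |= 74<<0 -> acc=74 shift=7
  byte[6]=0xA7 cont=1 payload=0x27=39: acc |= 39<<7 -> acc=5066 shift=14
  byte[7]=0x07 cont=0 payload=0x07=7: acc |= 7<<14 -> acc=119754 shift=21 [end]
Varint 3: bytes[5:8] = CA A7 07 -> value 119754 (3 byte(s))

Answer: 6890 1349223 119754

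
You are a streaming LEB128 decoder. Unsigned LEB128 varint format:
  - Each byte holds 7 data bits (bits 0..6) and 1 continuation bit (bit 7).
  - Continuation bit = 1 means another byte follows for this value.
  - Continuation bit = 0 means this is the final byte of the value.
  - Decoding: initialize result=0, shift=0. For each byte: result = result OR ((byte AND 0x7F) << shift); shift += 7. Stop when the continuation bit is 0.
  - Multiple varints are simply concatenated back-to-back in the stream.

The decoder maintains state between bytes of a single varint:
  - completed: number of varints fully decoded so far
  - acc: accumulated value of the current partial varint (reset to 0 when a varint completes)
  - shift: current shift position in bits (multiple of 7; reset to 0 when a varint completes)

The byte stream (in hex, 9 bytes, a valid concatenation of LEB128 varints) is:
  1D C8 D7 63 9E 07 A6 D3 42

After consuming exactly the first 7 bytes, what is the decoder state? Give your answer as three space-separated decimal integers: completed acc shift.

byte[0]=0x1D cont=0 payload=0x1D: varint #1 complete (value=29); reset -> completed=1 acc=0 shift=0
byte[1]=0xC8 cont=1 payload=0x48: acc |= 72<<0 -> completed=1 acc=72 shift=7
byte[2]=0xD7 cont=1 payload=0x57: acc |= 87<<7 -> completed=1 acc=11208 shift=14
byte[3]=0x63 cont=0 payload=0x63: varint #2 complete (value=1633224); reset -> completed=2 acc=0 shift=0
byte[4]=0x9E cont=1 payload=0x1E: acc |= 30<<0 -> completed=2 acc=30 shift=7
byte[5]=0x07 cont=0 payload=0x07: varint #3 complete (value=926); reset -> completed=3 acc=0 shift=0
byte[6]=0xA6 cont=1 payload=0x26: acc |= 38<<0 -> completed=3 acc=38 shift=7

Answer: 3 38 7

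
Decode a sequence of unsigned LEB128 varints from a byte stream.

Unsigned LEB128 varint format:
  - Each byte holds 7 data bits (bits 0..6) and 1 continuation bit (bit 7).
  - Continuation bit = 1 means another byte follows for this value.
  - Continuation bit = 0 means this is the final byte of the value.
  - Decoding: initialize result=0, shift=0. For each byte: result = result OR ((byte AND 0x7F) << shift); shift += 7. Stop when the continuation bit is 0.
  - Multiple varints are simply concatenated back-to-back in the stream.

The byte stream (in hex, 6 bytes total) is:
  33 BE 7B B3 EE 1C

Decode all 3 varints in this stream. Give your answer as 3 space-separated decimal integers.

Answer: 51 15806 472883

Derivation:
  byte[0]=0x33 cont=0 payload=0x33=51: acc |= 51<<0 -> acc=51 shift=7 [end]
Varint 1: bytes[0:1] = 33 -> value 51 (1 byte(s))
  byte[1]=0xBE cont=1 payload=0x3E=62: acc |= 62<<0 -> acc=62 shift=7
  byte[2]=0x7B cont=0 payload=0x7B=123: acc |= 123<<7 -> acc=15806 shift=14 [end]
Varint 2: bytes[1:3] = BE 7B -> value 15806 (2 byte(s))
  byte[3]=0xB3 cont=1 payload=0x33=51: acc |= 51<<0 -> acc=51 shift=7
  byte[4]=0xEE cont=1 payload=0x6E=110: acc |= 110<<7 -> acc=14131 shift=14
  byte[5]=0x1C cont=0 payload=0x1C=28: acc |= 28<<14 -> acc=472883 shift=21 [end]
Varint 3: bytes[3:6] = B3 EE 1C -> value 472883 (3 byte(s))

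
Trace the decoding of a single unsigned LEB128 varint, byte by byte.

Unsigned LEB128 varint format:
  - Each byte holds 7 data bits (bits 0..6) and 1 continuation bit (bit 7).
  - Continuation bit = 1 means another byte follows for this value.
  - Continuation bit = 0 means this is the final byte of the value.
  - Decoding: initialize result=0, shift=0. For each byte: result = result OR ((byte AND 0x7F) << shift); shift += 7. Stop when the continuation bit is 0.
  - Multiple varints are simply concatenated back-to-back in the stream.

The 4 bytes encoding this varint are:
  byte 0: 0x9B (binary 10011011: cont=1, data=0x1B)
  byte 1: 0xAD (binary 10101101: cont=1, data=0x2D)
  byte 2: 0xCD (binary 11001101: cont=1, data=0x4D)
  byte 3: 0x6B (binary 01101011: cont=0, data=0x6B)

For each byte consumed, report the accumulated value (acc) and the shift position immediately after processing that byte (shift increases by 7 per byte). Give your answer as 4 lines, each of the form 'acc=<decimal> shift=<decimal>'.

byte 0=0x9B: payload=0x1B=27, contrib = 27<<0 = 27; acc -> 27, shift -> 7
byte 1=0xAD: payload=0x2D=45, contrib = 45<<7 = 5760; acc -> 5787, shift -> 14
byte 2=0xCD: payload=0x4D=77, contrib = 77<<14 = 1261568; acc -> 1267355, shift -> 21
byte 3=0x6B: payload=0x6B=107, contrib = 107<<21 = 224395264; acc -> 225662619, shift -> 28

Answer: acc=27 shift=7
acc=5787 shift=14
acc=1267355 shift=21
acc=225662619 shift=28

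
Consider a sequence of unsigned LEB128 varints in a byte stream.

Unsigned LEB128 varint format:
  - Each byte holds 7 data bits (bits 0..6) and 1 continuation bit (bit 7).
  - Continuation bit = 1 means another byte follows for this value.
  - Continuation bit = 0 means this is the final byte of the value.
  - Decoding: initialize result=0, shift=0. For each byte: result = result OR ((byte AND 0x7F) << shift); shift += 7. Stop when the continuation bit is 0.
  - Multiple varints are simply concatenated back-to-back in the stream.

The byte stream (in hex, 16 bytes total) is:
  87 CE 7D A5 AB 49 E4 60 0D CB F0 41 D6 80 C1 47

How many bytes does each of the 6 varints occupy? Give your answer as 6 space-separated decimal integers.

Answer: 3 3 2 1 3 4

Derivation:
  byte[0]=0x87 cont=1 payload=0x07=7: acc |= 7<<0 -> acc=7 shift=7
  byte[1]=0xCE cont=1 payload=0x4E=78: acc |= 78<<7 -> acc=9991 shift=14
  byte[2]=0x7D cont=0 payload=0x7D=125: acc |= 125<<14 -> acc=2057991 shift=21 [end]
Varint 1: bytes[0:3] = 87 CE 7D -> value 2057991 (3 byte(s))
  byte[3]=0xA5 cont=1 payload=0x25=37: acc |= 37<<0 -> acc=37 shift=7
  byte[4]=0xAB cont=1 payload=0x2B=43: acc |= 43<<7 -> acc=5541 shift=14
  byte[5]=0x49 cont=0 payload=0x49=73: acc |= 73<<14 -> acc=1201573 shift=21 [end]
Varint 2: bytes[3:6] = A5 AB 49 -> value 1201573 (3 byte(s))
  byte[6]=0xE4 cont=1 payload=0x64=100: acc |= 100<<0 -> acc=100 shift=7
  byte[7]=0x60 cont=0 payload=0x60=96: acc |= 96<<7 -> acc=12388 shift=14 [end]
Varint 3: bytes[6:8] = E4 60 -> value 12388 (2 byte(s))
  byte[8]=0x0D cont=0 payload=0x0D=13: acc |= 13<<0 -> acc=13 shift=7 [end]
Varint 4: bytes[8:9] = 0D -> value 13 (1 byte(s))
  byte[9]=0xCB cont=1 payload=0x4B=75: acc |= 75<<0 -> acc=75 shift=7
  byte[10]=0xF0 cont=1 payload=0x70=112: acc |= 112<<7 -> acc=14411 shift=14
  byte[11]=0x41 cont=0 payload=0x41=65: acc |= 65<<14 -> acc=1079371 shift=21 [end]
Varint 5: bytes[9:12] = CB F0 41 -> value 1079371 (3 byte(s))
  byte[12]=0xD6 cont=1 payload=0x56=86: acc |= 86<<0 -> acc=86 shift=7
  byte[13]=0x80 cont=1 payload=0x00=0: acc |= 0<<7 -> acc=86 shift=14
  byte[14]=0xC1 cont=1 payload=0x41=65: acc |= 65<<14 -> acc=1065046 shift=21
  byte[15]=0x47 cont=0 payload=0x47=71: acc |= 71<<21 -> acc=149962838 shift=28 [end]
Varint 6: bytes[12:16] = D6 80 C1 47 -> value 149962838 (4 byte(s))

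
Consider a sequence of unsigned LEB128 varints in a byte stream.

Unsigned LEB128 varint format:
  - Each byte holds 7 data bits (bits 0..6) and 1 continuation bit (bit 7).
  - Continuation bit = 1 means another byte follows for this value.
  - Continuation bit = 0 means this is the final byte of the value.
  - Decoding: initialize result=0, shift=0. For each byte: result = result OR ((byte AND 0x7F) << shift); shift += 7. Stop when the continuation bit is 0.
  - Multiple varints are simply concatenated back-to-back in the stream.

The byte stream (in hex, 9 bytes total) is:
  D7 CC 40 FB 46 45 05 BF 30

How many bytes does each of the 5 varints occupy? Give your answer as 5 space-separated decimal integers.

Answer: 3 2 1 1 2

Derivation:
  byte[0]=0xD7 cont=1 payload=0x57=87: acc |= 87<<0 -> acc=87 shift=7
  byte[1]=0xCC cont=1 payload=0x4C=76: acc |= 76<<7 -> acc=9815 shift=14
  byte[2]=0x40 cont=0 payload=0x40=64: acc |= 64<<14 -> acc=1058391 shift=21 [end]
Varint 1: bytes[0:3] = D7 CC 40 -> value 1058391 (3 byte(s))
  byte[3]=0xFB cont=1 payload=0x7B=123: acc |= 123<<0 -> acc=123 shift=7
  byte[4]=0x46 cont=0 payload=0x46=70: acc |= 70<<7 -> acc=9083 shift=14 [end]
Varint 2: bytes[3:5] = FB 46 -> value 9083 (2 byte(s))
  byte[5]=0x45 cont=0 payload=0x45=69: acc |= 69<<0 -> acc=69 shift=7 [end]
Varint 3: bytes[5:6] = 45 -> value 69 (1 byte(s))
  byte[6]=0x05 cont=0 payload=0x05=5: acc |= 5<<0 -> acc=5 shift=7 [end]
Varint 4: bytes[6:7] = 05 -> value 5 (1 byte(s))
  byte[7]=0xBF cont=1 payload=0x3F=63: acc |= 63<<0 -> acc=63 shift=7
  byte[8]=0x30 cont=0 payload=0x30=48: acc |= 48<<7 -> acc=6207 shift=14 [end]
Varint 5: bytes[7:9] = BF 30 -> value 6207 (2 byte(s))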